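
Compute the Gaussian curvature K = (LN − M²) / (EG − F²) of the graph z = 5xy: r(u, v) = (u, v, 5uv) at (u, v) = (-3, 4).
K = -25/391876

Coefficients of the first fundamental form: E = 25*v^2 + 1, F = 25*u*v, G = 25*u^2 + 1.
Coefficients of the second fundamental form: L = 0, M = 5/sqrt(25*u^2 + 25*v^2 + 1), N = 0.
Assemble K = (LN − M²)/(EG − F²) = -25/(625*u^4 + 1250*u^2*v^2 + 50*u^2 + 625*v^4 + 50*v^2 + 1). At (u, v) = (-3, 4): K = -25/391876.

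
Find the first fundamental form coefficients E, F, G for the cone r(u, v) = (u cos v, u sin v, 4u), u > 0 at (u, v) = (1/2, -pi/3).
E = 17;  F = 0;  G = 1/4

Partials: r_u = (cos(v), sin(v), 4), r_v = (-u*sin(v), u*cos(v), 0). As functions of (u, v):
  E = r_u · r_u = 17,
  F = r_u · r_v = 0,
  G = r_v · r_v = u^2.
Evaluating at (u, v) = (1/2, -pi/3): E = 17, F = 0, G = 1/4.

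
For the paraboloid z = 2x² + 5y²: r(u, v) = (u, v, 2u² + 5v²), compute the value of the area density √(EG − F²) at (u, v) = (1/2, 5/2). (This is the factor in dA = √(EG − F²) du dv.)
√(EG − F²)|_{(1/2, 5/2)} = 3*sqrt(70)

E = 16*u^2 + 1, F = 40*u*v, G = 100*v^2 + 1, so EG − F² = 16*u^2 + 100*v^2 + 1. Taking the positive square root: √(EG − F²) = sqrt(16*u^2 + 100*v^2 + 1). At (u, v) = (1/2, 5/2): 3*sqrt(70).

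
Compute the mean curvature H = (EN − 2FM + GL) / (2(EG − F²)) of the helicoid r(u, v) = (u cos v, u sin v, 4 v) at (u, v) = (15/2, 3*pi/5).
H = 0

With E = 1, F = 0, G = u^2 + 16, L = 0, M = -4/sqrt(u^2 + 16), N = 0, assemble
  H = (EN − 2FM + GL) / (2(EG − F²)) = 0.
At (u, v) = (15/2, 3*pi/5): H = 0.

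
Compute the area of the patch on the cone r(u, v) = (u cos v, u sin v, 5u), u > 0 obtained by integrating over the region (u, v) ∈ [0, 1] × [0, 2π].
Area = sqrt(26)*pi

Area = ∫∫ √(EG − F²) du dv with √(EG − F²) = sqrt(26)*Abs(u). Integrating over [0, 1] × [0, 2π] gives sqrt(26)*pi.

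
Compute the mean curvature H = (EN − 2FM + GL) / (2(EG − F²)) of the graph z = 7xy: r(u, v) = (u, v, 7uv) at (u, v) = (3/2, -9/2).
H = 9261*sqrt(4414)/9741698

With E = 49*v^2 + 1, F = 49*u*v, G = 49*u^2 + 1, L = 0, M = 7/sqrt(49*u^2 + 49*v^2 + 1), N = 0, assemble
  H = (EN − 2FM + GL) / (2(EG − F²)) = -343*u*v/(49*u^2 + 49*v^2 + 1)^(3/2).
At (u, v) = (3/2, -9/2): H = 9261*sqrt(4414)/9741698.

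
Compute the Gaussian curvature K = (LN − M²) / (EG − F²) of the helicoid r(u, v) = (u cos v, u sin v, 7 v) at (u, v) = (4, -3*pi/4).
K = -49/4225

Coefficients of the first fundamental form: E = 1, F = 0, G = u^2 + 49.
Coefficients of the second fundamental form: L = 0, M = -7/sqrt(u^2 + 49), N = 0.
Assemble K = (LN − M²)/(EG − F²) = -49/(u^2 + 49)^2. At (u, v) = (4, -3*pi/4): K = -49/4225.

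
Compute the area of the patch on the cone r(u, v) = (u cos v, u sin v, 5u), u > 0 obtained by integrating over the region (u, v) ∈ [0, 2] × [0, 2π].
Area = 4*sqrt(26)*pi

Area = ∫∫ √(EG − F²) du dv with √(EG − F²) = sqrt(26)*Abs(u). Integrating over [0, 2] × [0, 2π] gives 4*sqrt(26)*pi.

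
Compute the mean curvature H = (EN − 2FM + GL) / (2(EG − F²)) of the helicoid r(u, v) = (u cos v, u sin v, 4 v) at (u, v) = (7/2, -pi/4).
H = 0

With E = 1, F = 0, G = u^2 + 16, L = 0, M = -4/sqrt(u^2 + 16), N = 0, assemble
  H = (EN − 2FM + GL) / (2(EG − F²)) = 0.
At (u, v) = (7/2, -pi/4): H = 0.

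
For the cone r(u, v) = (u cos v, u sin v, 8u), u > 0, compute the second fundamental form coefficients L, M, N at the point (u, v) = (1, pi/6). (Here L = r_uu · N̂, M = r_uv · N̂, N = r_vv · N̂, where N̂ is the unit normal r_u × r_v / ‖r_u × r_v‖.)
L = 0;  M = 0;  N = 8*sqrt(65)/65

Compute the unit normal N̂(u, v) = (-8*sqrt(65)*u*cos(v)/(65*Abs(u)), -8*sqrt(65)*u*sin(v)/(65*Abs(u)), sqrt(65)*u/(65*Abs(u))), and the second partials r_uu, r_uv, r_vv. Take dot products:
  L(u, v) = r_uu · N̂ = 0,
  M(u, v) = r_uv · N̂ = 0,
  N(u, v) = r_vv · N̂ = 8*sqrt(65)*u^2/(65*Abs(u)).
Evaluating at (u, v) = (1, pi/6):
  L = 0, M = 0, N = 8*sqrt(65)/65.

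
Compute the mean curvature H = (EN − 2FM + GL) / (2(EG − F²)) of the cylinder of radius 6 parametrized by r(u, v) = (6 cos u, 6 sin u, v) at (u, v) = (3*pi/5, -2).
H = -1/12

With E = 36, F = 0, G = 1, L = -6, M = 0, N = 0, assemble
  H = (EN − 2FM + GL) / (2(EG − F²)) = -1/12.
At (u, v) = (3*pi/5, -2): H = -1/12.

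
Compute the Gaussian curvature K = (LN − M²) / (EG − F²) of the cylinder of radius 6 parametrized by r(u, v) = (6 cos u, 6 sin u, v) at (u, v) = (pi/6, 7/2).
K = 0

Coefficients of the first fundamental form: E = 36, F = 0, G = 1.
Coefficients of the second fundamental form: L = -6, M = 0, N = 0.
Assemble K = (LN − M²)/(EG − F²) = 0. At (u, v) = (pi/6, 7/2): K = 0.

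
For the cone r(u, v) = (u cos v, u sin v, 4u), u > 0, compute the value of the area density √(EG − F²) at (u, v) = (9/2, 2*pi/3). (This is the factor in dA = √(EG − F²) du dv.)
√(EG − F²)|_{(9/2, 2*pi/3)} = 9*sqrt(17)/2

E = 17, F = 0, G = u^2, so EG − F² = 17*u^2. Taking the positive square root: √(EG − F²) = sqrt(17)*Abs(u). At (u, v) = (9/2, 2*pi/3): 9*sqrt(17)/2.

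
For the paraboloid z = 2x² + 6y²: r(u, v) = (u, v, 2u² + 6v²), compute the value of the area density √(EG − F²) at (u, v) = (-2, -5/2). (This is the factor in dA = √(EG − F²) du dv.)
√(EG − F²)|_{(-2, -5/2)} = sqrt(965)

E = 16*u^2 + 1, F = 48*u*v, G = 144*v^2 + 1, so EG − F² = 16*u^2 + 144*v^2 + 1. Taking the positive square root: √(EG − F²) = sqrt(16*u^2 + 144*v^2 + 1). At (u, v) = (-2, -5/2): sqrt(965).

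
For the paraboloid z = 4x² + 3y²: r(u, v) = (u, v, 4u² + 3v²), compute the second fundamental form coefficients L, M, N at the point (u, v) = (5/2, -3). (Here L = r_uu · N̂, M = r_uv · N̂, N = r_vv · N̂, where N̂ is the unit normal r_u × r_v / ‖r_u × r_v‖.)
L = 8*sqrt(29)/145;  M = 0;  N = 6*sqrt(29)/145

Compute the unit normal N̂(u, v) = (-8*u/sqrt(64*u^2 + 36*v^2 + 1), -6*v/sqrt(64*u^2 + 36*v^2 + 1), 1/sqrt(64*u^2 + 36*v^2 + 1)), and the second partials r_uu, r_uv, r_vv. Take dot products:
  L(u, v) = r_uu · N̂ = 8/sqrt(64*u^2 + 36*v^2 + 1),
  M(u, v) = r_uv · N̂ = 0,
  N(u, v) = r_vv · N̂ = 6/sqrt(64*u^2 + 36*v^2 + 1).
Evaluating at (u, v) = (5/2, -3):
  L = 8*sqrt(29)/145, M = 0, N = 6*sqrt(29)/145.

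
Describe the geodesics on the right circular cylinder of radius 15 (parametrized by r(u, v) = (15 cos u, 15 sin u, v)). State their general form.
The cylinder is flat (K = 0) and locally isometric to the plane via the development (u, v) ↦ (15 u, v). Geodesics are the pre-images of straight lines: circles (v constant), vertical lines (u constant), and helices (v = c · u + d) for constants c, d.

A right cylinder has E = 15², F = 0, G = 1, so EG − F² = 15², and L = −15, M = N = 0, giving K = (LN − M²)/(EG − F²) = 0 everywhere. A flat surface is locally isometric to the Euclidean plane via the map (u, v) ↦ (15 u, v). Straight lines in the (x̃, ỹ) plane pull back to: (a) horizontal circles (v = const), (b) vertical generators (u = const), and (c) helices (15 u tan θ = v, i.e. v = c · u + d).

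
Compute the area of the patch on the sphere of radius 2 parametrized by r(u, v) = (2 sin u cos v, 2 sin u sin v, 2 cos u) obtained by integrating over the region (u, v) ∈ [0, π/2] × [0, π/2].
Area = 2*pi

Area = ∫∫ √(EG − F²) du dv with √(EG − F²) = 4*Abs(sin(u)). Integrating over [0, π/2] × [0, π/2] gives 2*pi.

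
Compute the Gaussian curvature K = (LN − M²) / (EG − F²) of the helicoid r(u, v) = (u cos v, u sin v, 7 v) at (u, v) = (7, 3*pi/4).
K = -1/196

Coefficients of the first fundamental form: E = 1, F = 0, G = u^2 + 49.
Coefficients of the second fundamental form: L = 0, M = -7/sqrt(u^2 + 49), N = 0.
Assemble K = (LN − M²)/(EG − F²) = -49/(u^2 + 49)^2. At (u, v) = (7, 3*pi/4): K = -1/196.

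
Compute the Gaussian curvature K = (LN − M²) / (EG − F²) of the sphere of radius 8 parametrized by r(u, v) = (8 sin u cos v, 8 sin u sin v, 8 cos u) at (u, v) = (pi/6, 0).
K = 1/64

Coefficients of the first fundamental form: E = 64, F = 0, G = 64*sin(u)^2.
Coefficients of the second fundamental form: L = -8*sin(u)/Abs(sin(u)), M = 0, N = -8*sin(u)^3/Abs(sin(u)).
Assemble K = (LN − M²)/(EG − F²) = 1/64. At (u, v) = (pi/6, 0): K = 1/64.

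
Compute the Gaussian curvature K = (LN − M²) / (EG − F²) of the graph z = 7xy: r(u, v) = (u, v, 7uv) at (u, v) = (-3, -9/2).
K = -784/32913169

Coefficients of the first fundamental form: E = 49*v^2 + 1, F = 49*u*v, G = 49*u^2 + 1.
Coefficients of the second fundamental form: L = 0, M = 7/sqrt(49*u^2 + 49*v^2 + 1), N = 0.
Assemble K = (LN − M²)/(EG − F²) = -49/(2401*u^4 + 4802*u^2*v^2 + 98*u^2 + 2401*v^4 + 98*v^2 + 1). At (u, v) = (-3, -9/2): K = -784/32913169.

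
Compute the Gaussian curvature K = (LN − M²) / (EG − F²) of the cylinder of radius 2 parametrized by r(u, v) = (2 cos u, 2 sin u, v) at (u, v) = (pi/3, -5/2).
K = 0

Coefficients of the first fundamental form: E = 4, F = 0, G = 1.
Coefficients of the second fundamental form: L = -2, M = 0, N = 0.
Assemble K = (LN − M²)/(EG − F²) = 0. At (u, v) = (pi/3, -5/2): K = 0.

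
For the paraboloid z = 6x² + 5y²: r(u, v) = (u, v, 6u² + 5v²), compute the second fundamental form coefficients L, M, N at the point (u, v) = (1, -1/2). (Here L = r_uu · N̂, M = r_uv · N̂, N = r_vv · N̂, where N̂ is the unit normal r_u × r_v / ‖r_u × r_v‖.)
L = 6*sqrt(170)/85;  M = 0;  N = sqrt(170)/17

Compute the unit normal N̂(u, v) = (-12*u/sqrt(144*u^2 + 100*v^2 + 1), -10*v/sqrt(144*u^2 + 100*v^2 + 1), 1/sqrt(144*u^2 + 100*v^2 + 1)), and the second partials r_uu, r_uv, r_vv. Take dot products:
  L(u, v) = r_uu · N̂ = 12/sqrt(144*u^2 + 100*v^2 + 1),
  M(u, v) = r_uv · N̂ = 0,
  N(u, v) = r_vv · N̂ = 10/sqrt(144*u^2 + 100*v^2 + 1).
Evaluating at (u, v) = (1, -1/2):
  L = 6*sqrt(170)/85, M = 0, N = sqrt(170)/17.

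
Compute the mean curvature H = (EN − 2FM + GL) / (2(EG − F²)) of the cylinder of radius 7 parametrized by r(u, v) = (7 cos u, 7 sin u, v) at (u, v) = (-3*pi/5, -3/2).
H = -1/14

With E = 49, F = 0, G = 1, L = -7, M = 0, N = 0, assemble
  H = (EN − 2FM + GL) / (2(EG − F²)) = -1/14.
At (u, v) = (-3*pi/5, -3/2): H = -1/14.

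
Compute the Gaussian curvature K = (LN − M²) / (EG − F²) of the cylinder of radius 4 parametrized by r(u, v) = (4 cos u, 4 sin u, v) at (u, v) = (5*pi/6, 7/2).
K = 0

Coefficients of the first fundamental form: E = 16, F = 0, G = 1.
Coefficients of the second fundamental form: L = -4, M = 0, N = 0.
Assemble K = (LN − M²)/(EG − F²) = 0. At (u, v) = (5*pi/6, 7/2): K = 0.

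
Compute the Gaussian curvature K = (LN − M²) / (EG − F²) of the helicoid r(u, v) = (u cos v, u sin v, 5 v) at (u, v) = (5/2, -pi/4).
K = -16/625

Coefficients of the first fundamental form: E = 1, F = 0, G = u^2 + 25.
Coefficients of the second fundamental form: L = 0, M = -5/sqrt(u^2 + 25), N = 0.
Assemble K = (LN − M²)/(EG − F²) = -25/(u^2 + 25)^2. At (u, v) = (5/2, -pi/4): K = -16/625.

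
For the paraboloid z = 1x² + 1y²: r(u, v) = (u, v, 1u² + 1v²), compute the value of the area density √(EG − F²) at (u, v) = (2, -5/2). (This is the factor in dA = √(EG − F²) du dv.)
√(EG − F²)|_{(2, -5/2)} = sqrt(42)

E = 4*u^2 + 1, F = 4*u*v, G = 4*v^2 + 1, so EG − F² = 4*u^2 + 4*v^2 + 1. Taking the positive square root: √(EG − F²) = sqrt(4*u^2 + 4*v^2 + 1). At (u, v) = (2, -5/2): sqrt(42).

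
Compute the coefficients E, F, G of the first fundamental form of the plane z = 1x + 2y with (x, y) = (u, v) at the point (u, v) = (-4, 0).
E = 2;  F = 2;  G = 5

Partials: r_u = (1, 0, 1), r_v = (0, 1, 2). As functions of (u, v):
  E = r_u · r_u = 2,
  F = r_u · r_v = 2,
  G = r_v · r_v = 5.
Evaluating at (u, v) = (-4, 0): E = 2, F = 2, G = 5.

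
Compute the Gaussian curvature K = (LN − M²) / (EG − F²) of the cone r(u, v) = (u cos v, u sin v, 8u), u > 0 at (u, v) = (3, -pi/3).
K = 0

Coefficients of the first fundamental form: E = 65, F = 0, G = u^2.
Coefficients of the second fundamental form: L = 0, M = 0, N = 8*sqrt(65)*u^2/(65*Abs(u)).
Assemble K = (LN − M²)/(EG − F²) = 0. At (u, v) = (3, -pi/3): K = 0.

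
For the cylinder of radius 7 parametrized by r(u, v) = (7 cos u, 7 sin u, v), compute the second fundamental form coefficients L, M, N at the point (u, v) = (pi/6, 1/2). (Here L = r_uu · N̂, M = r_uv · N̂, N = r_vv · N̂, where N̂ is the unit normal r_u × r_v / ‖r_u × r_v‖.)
L = -7;  M = 0;  N = 0

Compute the unit normal N̂(u, v) = (cos(u), sin(u), 0), and the second partials r_uu, r_uv, r_vv. Take dot products:
  L(u, v) = r_uu · N̂ = -7,
  M(u, v) = r_uv · N̂ = 0,
  N(u, v) = r_vv · N̂ = 0.
Evaluating at (u, v) = (pi/6, 1/2):
  L = -7, M = 0, N = 0.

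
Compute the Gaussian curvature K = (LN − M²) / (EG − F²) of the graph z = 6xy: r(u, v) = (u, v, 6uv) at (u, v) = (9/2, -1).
K = -9/146689

Coefficients of the first fundamental form: E = 36*v^2 + 1, F = 36*u*v, G = 36*u^2 + 1.
Coefficients of the second fundamental form: L = 0, M = 6/sqrt(36*u^2 + 36*v^2 + 1), N = 0.
Assemble K = (LN − M²)/(EG − F²) = -36/(1296*u^4 + 2592*u^2*v^2 + 72*u^2 + 1296*v^4 + 72*v^2 + 1). At (u, v) = (9/2, -1): K = -9/146689.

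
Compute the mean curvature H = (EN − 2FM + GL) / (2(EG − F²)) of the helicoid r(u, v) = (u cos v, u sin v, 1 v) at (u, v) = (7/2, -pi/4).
H = 0

With E = 1, F = 0, G = u^2 + 1, L = 0, M = -1/sqrt(u^2 + 1), N = 0, assemble
  H = (EN − 2FM + GL) / (2(EG − F²)) = 0.
At (u, v) = (7/2, -pi/4): H = 0.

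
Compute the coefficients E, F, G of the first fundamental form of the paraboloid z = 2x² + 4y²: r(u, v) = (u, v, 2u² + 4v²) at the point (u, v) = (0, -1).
E = 1;  F = 0;  G = 65

Partials: r_u = (1, 0, 4*u), r_v = (0, 1, 8*v). As functions of (u, v):
  E = r_u · r_u = 16*u^2 + 1,
  F = r_u · r_v = 32*u*v,
  G = r_v · r_v = 64*v^2 + 1.
Evaluating at (u, v) = (0, -1): E = 1, F = 0, G = 65.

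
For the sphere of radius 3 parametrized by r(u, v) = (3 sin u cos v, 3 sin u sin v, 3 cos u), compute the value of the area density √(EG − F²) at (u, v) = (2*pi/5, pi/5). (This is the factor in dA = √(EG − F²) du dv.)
√(EG − F²)|_{(2*pi/5, pi/5)} = 9*sqrt(2*sqrt(5) + 10)/4

E = 9, F = 0, G = 9*sin(u)^2, so EG − F² = 81*sin(u)^2. Taking the positive square root: √(EG − F²) = 9*Abs(sin(u)). At (u, v) = (2*pi/5, pi/5): 9*sqrt(2*sqrt(5) + 10)/4.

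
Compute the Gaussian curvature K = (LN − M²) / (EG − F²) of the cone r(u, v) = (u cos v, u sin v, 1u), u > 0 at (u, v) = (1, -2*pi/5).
K = 0

Coefficients of the first fundamental form: E = 2, F = 0, G = u^2.
Coefficients of the second fundamental form: L = 0, M = 0, N = sqrt(2)*u^2/(2*Abs(u)).
Assemble K = (LN − M²)/(EG − F²) = 0. At (u, v) = (1, -2*pi/5): K = 0.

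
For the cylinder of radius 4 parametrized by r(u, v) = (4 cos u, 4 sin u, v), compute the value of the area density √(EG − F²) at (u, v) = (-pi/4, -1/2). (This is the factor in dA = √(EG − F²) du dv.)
√(EG − F²)|_{(-pi/4, -1/2)} = 4

E = 16, F = 0, G = 1, so EG − F² = 16. Taking the positive square root: √(EG − F²) = 4. At (u, v) = (-pi/4, -1/2): 4.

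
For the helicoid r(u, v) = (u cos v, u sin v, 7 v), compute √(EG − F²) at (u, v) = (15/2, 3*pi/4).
√(EG − F²)|_{(15/2, 3*pi/4)} = sqrt(421)/2

E = 1, F = 0, G = u^2 + 49; EG − F² = u^2 + 49; √(EG − F²) = sqrt(u^2 + 49). At the given point: sqrt(421)/2.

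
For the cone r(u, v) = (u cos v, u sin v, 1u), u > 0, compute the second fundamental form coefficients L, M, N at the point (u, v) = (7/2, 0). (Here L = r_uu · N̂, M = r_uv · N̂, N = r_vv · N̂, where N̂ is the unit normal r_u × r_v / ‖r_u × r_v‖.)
L = 0;  M = 0;  N = 7*sqrt(2)/4

Compute the unit normal N̂(u, v) = (-sqrt(2)*u*cos(v)/(2*Abs(u)), -sqrt(2)*u*sin(v)/(2*Abs(u)), sqrt(2)*u/(2*Abs(u))), and the second partials r_uu, r_uv, r_vv. Take dot products:
  L(u, v) = r_uu · N̂ = 0,
  M(u, v) = r_uv · N̂ = 0,
  N(u, v) = r_vv · N̂ = sqrt(2)*u^2/(2*Abs(u)).
Evaluating at (u, v) = (7/2, 0):
  L = 0, M = 0, N = 7*sqrt(2)/4.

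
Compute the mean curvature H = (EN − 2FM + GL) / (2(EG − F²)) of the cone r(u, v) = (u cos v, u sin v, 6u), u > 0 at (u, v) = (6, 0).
H = sqrt(37)/74

With E = 37, F = 0, G = u^2, L = 0, M = 0, N = 6*sqrt(37)*u^2/(37*Abs(u)), assemble
  H = (EN − 2FM + GL) / (2(EG − F²)) = 3*sqrt(37)/(37*Abs(u)).
At (u, v) = (6, 0): H = sqrt(37)/74.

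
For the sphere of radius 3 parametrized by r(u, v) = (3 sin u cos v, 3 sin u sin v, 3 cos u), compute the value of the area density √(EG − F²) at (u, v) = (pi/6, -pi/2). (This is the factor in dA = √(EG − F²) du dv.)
√(EG − F²)|_{(pi/6, -pi/2)} = 9/2

E = 9, F = 0, G = 9*sin(u)^2, so EG − F² = 81*sin(u)^2. Taking the positive square root: √(EG − F²) = 9*Abs(sin(u)). At (u, v) = (pi/6, -pi/2): 9/2.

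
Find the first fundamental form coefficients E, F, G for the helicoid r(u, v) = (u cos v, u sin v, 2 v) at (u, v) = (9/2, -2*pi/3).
E = 1;  F = 0;  G = 97/4

Partials: r_u = (cos(v), sin(v), 0), r_v = (-u*sin(v), u*cos(v), 2). As functions of (u, v):
  E = r_u · r_u = 1,
  F = r_u · r_v = 0,
  G = r_v · r_v = u^2 + 4.
Evaluating at (u, v) = (9/2, -2*pi/3): E = 1, F = 0, G = 97/4.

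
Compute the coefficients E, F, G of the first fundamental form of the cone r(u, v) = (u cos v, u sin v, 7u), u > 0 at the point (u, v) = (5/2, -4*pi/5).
E = 50;  F = 0;  G = 25/4

Partials: r_u = (cos(v), sin(v), 7), r_v = (-u*sin(v), u*cos(v), 0). As functions of (u, v):
  E = r_u · r_u = 50,
  F = r_u · r_v = 0,
  G = r_v · r_v = u^2.
Evaluating at (u, v) = (5/2, -4*pi/5): E = 50, F = 0, G = 25/4.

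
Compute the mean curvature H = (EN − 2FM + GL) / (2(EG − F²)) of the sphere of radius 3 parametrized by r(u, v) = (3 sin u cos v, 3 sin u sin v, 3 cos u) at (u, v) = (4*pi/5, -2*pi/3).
H = -1/3

With E = 9, F = 0, G = 9*sin(u)^2, L = -3*sin(u)/Abs(sin(u)), M = 0, N = -3*sin(u)^3/Abs(sin(u)), assemble
  H = (EN − 2FM + GL) / (2(EG − F²)) = -sin(u)/(3*Abs(sin(u))).
At (u, v) = (4*pi/5, -2*pi/3): H = -1/3.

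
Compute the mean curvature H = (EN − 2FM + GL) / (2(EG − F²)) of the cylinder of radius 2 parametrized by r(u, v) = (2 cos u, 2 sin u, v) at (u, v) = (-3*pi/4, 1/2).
H = -1/4

With E = 4, F = 0, G = 1, L = -2, M = 0, N = 0, assemble
  H = (EN − 2FM + GL) / (2(EG − F²)) = -1/4.
At (u, v) = (-3*pi/4, 1/2): H = -1/4.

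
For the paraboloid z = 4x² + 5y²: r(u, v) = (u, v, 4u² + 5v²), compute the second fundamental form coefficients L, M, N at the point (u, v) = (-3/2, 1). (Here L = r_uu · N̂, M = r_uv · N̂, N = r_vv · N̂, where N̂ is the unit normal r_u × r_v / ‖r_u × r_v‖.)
L = 8*sqrt(5)/35;  M = 0;  N = 2*sqrt(5)/7

Compute the unit normal N̂(u, v) = (-8*u/sqrt(64*u^2 + 100*v^2 + 1), -10*v/sqrt(64*u^2 + 100*v^2 + 1), 1/sqrt(64*u^2 + 100*v^2 + 1)), and the second partials r_uu, r_uv, r_vv. Take dot products:
  L(u, v) = r_uu · N̂ = 8/sqrt(64*u^2 + 100*v^2 + 1),
  M(u, v) = r_uv · N̂ = 0,
  N(u, v) = r_vv · N̂ = 10/sqrt(64*u^2 + 100*v^2 + 1).
Evaluating at (u, v) = (-3/2, 1):
  L = 8*sqrt(5)/35, M = 0, N = 2*sqrt(5)/7.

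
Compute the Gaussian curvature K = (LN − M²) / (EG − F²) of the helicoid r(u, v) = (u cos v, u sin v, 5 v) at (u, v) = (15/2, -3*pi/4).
K = -16/4225

Coefficients of the first fundamental form: E = 1, F = 0, G = u^2 + 25.
Coefficients of the second fundamental form: L = 0, M = -5/sqrt(u^2 + 25), N = 0.
Assemble K = (LN − M²)/(EG − F²) = -25/(u^2 + 25)^2. At (u, v) = (15/2, -3*pi/4): K = -16/4225.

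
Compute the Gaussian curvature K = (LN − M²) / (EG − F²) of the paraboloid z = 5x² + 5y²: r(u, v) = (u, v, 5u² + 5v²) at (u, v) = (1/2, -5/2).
K = 100/423801

Coefficients of the first fundamental form: E = 100*u^2 + 1, F = 100*u*v, G = 100*v^2 + 1.
Coefficients of the second fundamental form: L = 10/sqrt(100*u^2 + 100*v^2 + 1), M = 0, N = 10/sqrt(100*u^2 + 100*v^2 + 1).
Assemble K = (LN − M²)/(EG − F²) = 100/(10000*u^4 + 20000*u^2*v^2 + 200*u^2 + 10000*v^4 + 200*v^2 + 1). At (u, v) = (1/2, -5/2): K = 100/423801.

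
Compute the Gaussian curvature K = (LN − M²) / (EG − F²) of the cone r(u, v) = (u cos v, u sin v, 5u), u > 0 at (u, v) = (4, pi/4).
K = 0

Coefficients of the first fundamental form: E = 26, F = 0, G = u^2.
Coefficients of the second fundamental form: L = 0, M = 0, N = 5*sqrt(26)*u^2/(26*Abs(u)).
Assemble K = (LN − M²)/(EG − F²) = 0. At (u, v) = (4, pi/4): K = 0.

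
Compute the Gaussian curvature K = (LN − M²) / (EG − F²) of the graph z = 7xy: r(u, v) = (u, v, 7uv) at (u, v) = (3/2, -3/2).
K = -196/196249

Coefficients of the first fundamental form: E = 49*v^2 + 1, F = 49*u*v, G = 49*u^2 + 1.
Coefficients of the second fundamental form: L = 0, M = 7/sqrt(49*u^2 + 49*v^2 + 1), N = 0.
Assemble K = (LN − M²)/(EG − F²) = -49/(2401*u^4 + 4802*u^2*v^2 + 98*u^2 + 2401*v^4 + 98*v^2 + 1). At (u, v) = (3/2, -3/2): K = -196/196249.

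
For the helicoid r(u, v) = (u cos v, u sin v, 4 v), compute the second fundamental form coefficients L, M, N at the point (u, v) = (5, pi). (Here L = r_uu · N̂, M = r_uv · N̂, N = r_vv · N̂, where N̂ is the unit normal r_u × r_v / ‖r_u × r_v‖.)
L = 0;  M = -4*sqrt(41)/41;  N = 0

Compute the unit normal N̂(u, v) = (4*sin(v)/sqrt(u^2 + 16), -4*cos(v)/sqrt(u^2 + 16), u/sqrt(u^2 + 16)), and the second partials r_uu, r_uv, r_vv. Take dot products:
  L(u, v) = r_uu · N̂ = 0,
  M(u, v) = r_uv · N̂ = -4/sqrt(u^2 + 16),
  N(u, v) = r_vv · N̂ = 0.
Evaluating at (u, v) = (5, pi):
  L = 0, M = -4*sqrt(41)/41, N = 0.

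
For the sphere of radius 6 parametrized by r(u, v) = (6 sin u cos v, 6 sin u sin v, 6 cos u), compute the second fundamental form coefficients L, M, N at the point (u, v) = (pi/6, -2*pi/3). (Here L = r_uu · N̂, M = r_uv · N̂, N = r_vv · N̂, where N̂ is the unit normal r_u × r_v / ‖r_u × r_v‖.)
L = -6;  M = 0;  N = -3/2

Compute the unit normal N̂(u, v) = (sin(u)^2*cos(v)/Abs(sin(u)), sin(u)^2*sin(v)/Abs(sin(u)), sin(2*u)/(2*Abs(sin(u)))), and the second partials r_uu, r_uv, r_vv. Take dot products:
  L(u, v) = r_uu · N̂ = -6*sin(u)/Abs(sin(u)),
  M(u, v) = r_uv · N̂ = 0,
  N(u, v) = r_vv · N̂ = -6*sin(u)^3/Abs(sin(u)).
Evaluating at (u, v) = (pi/6, -2*pi/3):
  L = -6, M = 0, N = -3/2.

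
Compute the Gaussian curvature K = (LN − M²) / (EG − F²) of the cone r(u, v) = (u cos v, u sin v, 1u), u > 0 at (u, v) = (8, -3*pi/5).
K = 0

Coefficients of the first fundamental form: E = 2, F = 0, G = u^2.
Coefficients of the second fundamental form: L = 0, M = 0, N = sqrt(2)*u^2/(2*Abs(u)).
Assemble K = (LN − M²)/(EG − F²) = 0. At (u, v) = (8, -3*pi/5): K = 0.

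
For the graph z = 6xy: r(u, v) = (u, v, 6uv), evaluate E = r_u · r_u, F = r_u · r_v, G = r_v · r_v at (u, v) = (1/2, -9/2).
E = 730;  F = -81;  G = 10

Partials: r_u = (1, 0, 6*v), r_v = (0, 1, 6*u). As functions of (u, v):
  E = r_u · r_u = 36*v^2 + 1,
  F = r_u · r_v = 36*u*v,
  G = r_v · r_v = 36*u^2 + 1.
Evaluating at (u, v) = (1/2, -9/2): E = 730, F = -81, G = 10.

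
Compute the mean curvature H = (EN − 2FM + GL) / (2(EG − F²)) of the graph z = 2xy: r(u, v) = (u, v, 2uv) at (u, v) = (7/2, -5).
H = 7*sqrt(6)/225

With E = 4*v^2 + 1, F = 4*u*v, G = 4*u^2 + 1, L = 0, M = 2/sqrt(4*u^2 + 4*v^2 + 1), N = 0, assemble
  H = (EN − 2FM + GL) / (2(EG − F²)) = -8*u*v/(4*u^2 + 4*v^2 + 1)^(3/2).
At (u, v) = (7/2, -5): H = 7*sqrt(6)/225.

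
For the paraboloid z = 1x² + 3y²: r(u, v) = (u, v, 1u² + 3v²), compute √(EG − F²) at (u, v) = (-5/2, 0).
√(EG − F²)|_{(-5/2, 0)} = sqrt(26)

E = 4*u^2 + 1, F = 12*u*v, G = 36*v^2 + 1; EG − F² = 4*u^2 + 36*v^2 + 1; √(EG − F²) = sqrt(4*u^2 + 36*v^2 + 1). At the given point: sqrt(26).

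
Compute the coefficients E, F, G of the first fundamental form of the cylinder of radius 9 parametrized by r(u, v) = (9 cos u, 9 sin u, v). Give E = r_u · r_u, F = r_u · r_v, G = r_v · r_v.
E = 81;  F = 0;  G = 1

Compute partials: r_u = (-9*sin(u), 9*cos(u), 0), r_v = (0, 0, 1). Then
  E = r_u · r_u = 81,
  F = r_u · r_v = 0,
  G = r_v · r_v = 1.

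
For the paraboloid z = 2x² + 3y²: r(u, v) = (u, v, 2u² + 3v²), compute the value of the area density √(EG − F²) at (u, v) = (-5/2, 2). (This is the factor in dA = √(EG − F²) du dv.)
√(EG − F²)|_{(-5/2, 2)} = 7*sqrt(5)

E = 16*u^2 + 1, F = 24*u*v, G = 36*v^2 + 1, so EG − F² = 16*u^2 + 36*v^2 + 1. Taking the positive square root: √(EG − F²) = sqrt(16*u^2 + 36*v^2 + 1). At (u, v) = (-5/2, 2): 7*sqrt(5).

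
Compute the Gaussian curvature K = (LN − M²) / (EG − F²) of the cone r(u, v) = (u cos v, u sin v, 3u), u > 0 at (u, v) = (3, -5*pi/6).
K = 0

Coefficients of the first fundamental form: E = 10, F = 0, G = u^2.
Coefficients of the second fundamental form: L = 0, M = 0, N = 3*sqrt(10)*u^2/(10*Abs(u)).
Assemble K = (LN − M²)/(EG − F²) = 0. At (u, v) = (3, -5*pi/6): K = 0.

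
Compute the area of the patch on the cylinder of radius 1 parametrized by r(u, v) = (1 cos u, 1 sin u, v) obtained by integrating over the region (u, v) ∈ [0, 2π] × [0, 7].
Area = 14*pi

Area = ∫∫ √(EG − F²) du dv with √(EG − F²) = 1. Integrating over [0, 2π] × [0, 7] gives 14*pi.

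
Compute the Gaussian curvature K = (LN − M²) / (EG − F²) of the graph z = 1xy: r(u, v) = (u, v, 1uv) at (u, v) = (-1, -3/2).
K = -16/289

Coefficients of the first fundamental form: E = v^2 + 1, F = u*v, G = u^2 + 1.
Coefficients of the second fundamental form: L = 0, M = 1/sqrt(u^2 + v^2 + 1), N = 0.
Assemble K = (LN − M²)/(EG − F²) = 1/((u^2*v^2 - (u^2 + 1)*(v^2 + 1))*(u^2 + v^2 + 1)). At (u, v) = (-1, -3/2): K = -16/289.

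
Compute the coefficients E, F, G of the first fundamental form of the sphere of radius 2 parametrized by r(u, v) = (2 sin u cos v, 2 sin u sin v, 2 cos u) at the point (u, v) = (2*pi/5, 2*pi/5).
E = 4;  F = 0;  G = sqrt(5)/2 + 5/2

Partials: r_u = (2*cos(u)*cos(v), 2*sin(v)*cos(u), -2*sin(u)), r_v = (-2*sin(u)*sin(v), 2*sin(u)*cos(v), 0). As functions of (u, v):
  E = r_u · r_u = 4,
  F = r_u · r_v = 0,
  G = r_v · r_v = 4*sin(u)^2.
Evaluating at (u, v) = (2*pi/5, 2*pi/5): E = 4, F = 0, G = sqrt(5)/2 + 5/2.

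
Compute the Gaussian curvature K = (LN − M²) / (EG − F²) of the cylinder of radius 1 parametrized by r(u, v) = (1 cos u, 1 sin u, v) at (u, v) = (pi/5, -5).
K = 0

Coefficients of the first fundamental form: E = 1, F = 0, G = 1.
Coefficients of the second fundamental form: L = -1, M = 0, N = 0.
Assemble K = (LN − M²)/(EG − F²) = 0. At (u, v) = (pi/5, -5): K = 0.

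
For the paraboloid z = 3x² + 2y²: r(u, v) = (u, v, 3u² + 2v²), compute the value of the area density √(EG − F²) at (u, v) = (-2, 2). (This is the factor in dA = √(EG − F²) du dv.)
√(EG − F²)|_{(-2, 2)} = sqrt(209)

E = 36*u^2 + 1, F = 24*u*v, G = 16*v^2 + 1, so EG − F² = 36*u^2 + 16*v^2 + 1. Taking the positive square root: √(EG − F²) = sqrt(36*u^2 + 16*v^2 + 1). At (u, v) = (-2, 2): sqrt(209).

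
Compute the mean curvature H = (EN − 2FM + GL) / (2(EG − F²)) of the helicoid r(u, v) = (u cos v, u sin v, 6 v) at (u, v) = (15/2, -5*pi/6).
H = 0

With E = 1, F = 0, G = u^2 + 36, L = 0, M = -6/sqrt(u^2 + 36), N = 0, assemble
  H = (EN − 2FM + GL) / (2(EG − F²)) = 0.
At (u, v) = (15/2, -5*pi/6): H = 0.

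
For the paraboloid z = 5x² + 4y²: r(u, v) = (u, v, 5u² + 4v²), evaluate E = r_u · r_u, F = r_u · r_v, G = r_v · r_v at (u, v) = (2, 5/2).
E = 401;  F = 400;  G = 401

Partials: r_u = (1, 0, 10*u), r_v = (0, 1, 8*v). As functions of (u, v):
  E = r_u · r_u = 100*u^2 + 1,
  F = r_u · r_v = 80*u*v,
  G = r_v · r_v = 64*v^2 + 1.
Evaluating at (u, v) = (2, 5/2): E = 401, F = 400, G = 401.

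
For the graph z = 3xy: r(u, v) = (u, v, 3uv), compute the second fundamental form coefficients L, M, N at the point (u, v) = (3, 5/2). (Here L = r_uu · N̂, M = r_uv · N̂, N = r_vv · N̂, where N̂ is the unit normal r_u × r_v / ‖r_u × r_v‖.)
L = 0;  M = 6*sqrt(553)/553;  N = 0

Compute the unit normal N̂(u, v) = (-3*v/sqrt(9*u^2 + 9*v^2 + 1), -3*u/sqrt(9*u^2 + 9*v^2 + 1), 1/sqrt(9*u^2 + 9*v^2 + 1)), and the second partials r_uu, r_uv, r_vv. Take dot products:
  L(u, v) = r_uu · N̂ = 0,
  M(u, v) = r_uv · N̂ = 3/sqrt(9*u^2 + 9*v^2 + 1),
  N(u, v) = r_vv · N̂ = 0.
Evaluating at (u, v) = (3, 5/2):
  L = 0, M = 6*sqrt(553)/553, N = 0.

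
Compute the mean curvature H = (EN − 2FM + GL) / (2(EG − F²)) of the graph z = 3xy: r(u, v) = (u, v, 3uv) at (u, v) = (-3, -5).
H = -405*sqrt(307)/94249

With E = 9*v^2 + 1, F = 9*u*v, G = 9*u^2 + 1, L = 0, M = 3/sqrt(9*u^2 + 9*v^2 + 1), N = 0, assemble
  H = (EN − 2FM + GL) / (2(EG − F²)) = -27*u*v/(9*u^2 + 9*v^2 + 1)^(3/2).
At (u, v) = (-3, -5): H = -405*sqrt(307)/94249.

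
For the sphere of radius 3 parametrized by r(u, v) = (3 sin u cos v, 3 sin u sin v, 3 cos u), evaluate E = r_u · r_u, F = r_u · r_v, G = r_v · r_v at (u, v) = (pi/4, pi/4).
E = 9;  F = 0;  G = 9/2

Partials: r_u = (3*cos(u)*cos(v), 3*sin(v)*cos(u), -3*sin(u)), r_v = (-3*sin(u)*sin(v), 3*sin(u)*cos(v), 0). As functions of (u, v):
  E = r_u · r_u = 9,
  F = r_u · r_v = 0,
  G = r_v · r_v = 9*sin(u)^2.
Evaluating at (u, v) = (pi/4, pi/4): E = 9, F = 0, G = 9/2.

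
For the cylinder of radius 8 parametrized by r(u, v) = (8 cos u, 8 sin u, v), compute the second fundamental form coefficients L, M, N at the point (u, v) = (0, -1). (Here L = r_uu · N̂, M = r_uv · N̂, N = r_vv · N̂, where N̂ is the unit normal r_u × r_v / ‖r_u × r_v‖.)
L = -8;  M = 0;  N = 0

Compute the unit normal N̂(u, v) = (cos(u), sin(u), 0), and the second partials r_uu, r_uv, r_vv. Take dot products:
  L(u, v) = r_uu · N̂ = -8,
  M(u, v) = r_uv · N̂ = 0,
  N(u, v) = r_vv · N̂ = 0.
Evaluating at (u, v) = (0, -1):
  L = -8, M = 0, N = 0.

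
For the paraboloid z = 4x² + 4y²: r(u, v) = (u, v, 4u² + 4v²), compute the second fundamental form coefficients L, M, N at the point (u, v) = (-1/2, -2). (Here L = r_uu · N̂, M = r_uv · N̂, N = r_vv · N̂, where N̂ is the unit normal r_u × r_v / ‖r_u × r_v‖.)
L = 8*sqrt(273)/273;  M = 0;  N = 8*sqrt(273)/273

Compute the unit normal N̂(u, v) = (-8*u/sqrt(64*u^2 + 64*v^2 + 1), -8*v/sqrt(64*u^2 + 64*v^2 + 1), 1/sqrt(64*u^2 + 64*v^2 + 1)), and the second partials r_uu, r_uv, r_vv. Take dot products:
  L(u, v) = r_uu · N̂ = 8/sqrt(64*u^2 + 64*v^2 + 1),
  M(u, v) = r_uv · N̂ = 0,
  N(u, v) = r_vv · N̂ = 8/sqrt(64*u^2 + 64*v^2 + 1).
Evaluating at (u, v) = (-1/2, -2):
  L = 8*sqrt(273)/273, M = 0, N = 8*sqrt(273)/273.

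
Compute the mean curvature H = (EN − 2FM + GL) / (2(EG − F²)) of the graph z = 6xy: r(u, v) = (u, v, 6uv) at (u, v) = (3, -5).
H = 648/8575

With E = 36*v^2 + 1, F = 36*u*v, G = 36*u^2 + 1, L = 0, M = 6/sqrt(36*u^2 + 36*v^2 + 1), N = 0, assemble
  H = (EN − 2FM + GL) / (2(EG − F²)) = -216*u*v/(36*u^2 + 36*v^2 + 1)^(3/2).
At (u, v) = (3, -5): H = 648/8575.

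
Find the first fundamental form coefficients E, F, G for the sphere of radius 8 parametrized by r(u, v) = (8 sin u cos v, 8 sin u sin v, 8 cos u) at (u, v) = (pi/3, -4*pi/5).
E = 64;  F = 0;  G = 48

Partials: r_u = (8*cos(u)*cos(v), 8*sin(v)*cos(u), -8*sin(u)), r_v = (-8*sin(u)*sin(v), 8*sin(u)*cos(v), 0). As functions of (u, v):
  E = r_u · r_u = 64,
  F = r_u · r_v = 0,
  G = r_v · r_v = 64*sin(u)^2.
Evaluating at (u, v) = (pi/3, -4*pi/5): E = 64, F = 0, G = 48.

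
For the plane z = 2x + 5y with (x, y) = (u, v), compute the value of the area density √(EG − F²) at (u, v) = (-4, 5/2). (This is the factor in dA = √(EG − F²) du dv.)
√(EG − F²)|_{(-4, 5/2)} = sqrt(30)

E = 5, F = 10, G = 26, so EG − F² = 30. Taking the positive square root: √(EG − F²) = sqrt(30). At (u, v) = (-4, 5/2): sqrt(30).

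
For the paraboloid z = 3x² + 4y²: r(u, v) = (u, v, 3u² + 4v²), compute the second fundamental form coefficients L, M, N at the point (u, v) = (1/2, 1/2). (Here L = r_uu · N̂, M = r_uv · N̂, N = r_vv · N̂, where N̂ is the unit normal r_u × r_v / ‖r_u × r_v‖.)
L = 3*sqrt(26)/13;  M = 0;  N = 4*sqrt(26)/13

Compute the unit normal N̂(u, v) = (-6*u/sqrt(36*u^2 + 64*v^2 + 1), -8*v/sqrt(36*u^2 + 64*v^2 + 1), 1/sqrt(36*u^2 + 64*v^2 + 1)), and the second partials r_uu, r_uv, r_vv. Take dot products:
  L(u, v) = r_uu · N̂ = 6/sqrt(36*u^2 + 64*v^2 + 1),
  M(u, v) = r_uv · N̂ = 0,
  N(u, v) = r_vv · N̂ = 8/sqrt(36*u^2 + 64*v^2 + 1).
Evaluating at (u, v) = (1/2, 1/2):
  L = 3*sqrt(26)/13, M = 0, N = 4*sqrt(26)/13.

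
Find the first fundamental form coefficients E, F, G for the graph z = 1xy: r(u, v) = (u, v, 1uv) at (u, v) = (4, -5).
E = 26;  F = -20;  G = 17

Partials: r_u = (1, 0, v), r_v = (0, 1, u). As functions of (u, v):
  E = r_u · r_u = v^2 + 1,
  F = r_u · r_v = u*v,
  G = r_v · r_v = u^2 + 1.
Evaluating at (u, v) = (4, -5): E = 26, F = -20, G = 17.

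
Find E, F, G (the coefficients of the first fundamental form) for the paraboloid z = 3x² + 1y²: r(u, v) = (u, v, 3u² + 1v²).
E = 36*u^2 + 1;  F = 12*u*v;  G = 4*v^2 + 1

Compute partials: r_u = (1, 0, 6*u), r_v = (0, 1, 2*v). Then
  E = r_u · r_u = 36*u^2 + 1,
  F = r_u · r_v = 12*u*v,
  G = r_v · r_v = 4*v^2 + 1.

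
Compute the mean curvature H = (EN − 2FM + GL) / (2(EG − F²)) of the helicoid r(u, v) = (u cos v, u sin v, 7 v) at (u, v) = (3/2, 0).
H = 0

With E = 1, F = 0, G = u^2 + 49, L = 0, M = -7/sqrt(u^2 + 49), N = 0, assemble
  H = (EN − 2FM + GL) / (2(EG − F²)) = 0.
At (u, v) = (3/2, 0): H = 0.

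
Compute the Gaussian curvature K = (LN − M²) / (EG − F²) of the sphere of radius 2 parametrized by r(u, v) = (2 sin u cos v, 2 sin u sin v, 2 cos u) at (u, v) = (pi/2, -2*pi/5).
K = 1/4

Coefficients of the first fundamental form: E = 4, F = 0, G = 4*sin(u)^2.
Coefficients of the second fundamental form: L = -2*sin(u)/Abs(sin(u)), M = 0, N = -2*sin(u)^3/Abs(sin(u)).
Assemble K = (LN − M²)/(EG − F²) = 1/4. At (u, v) = (pi/2, -2*pi/5): K = 1/4.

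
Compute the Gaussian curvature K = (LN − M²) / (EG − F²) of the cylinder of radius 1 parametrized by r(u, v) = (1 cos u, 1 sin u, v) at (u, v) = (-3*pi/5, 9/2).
K = 0

Coefficients of the first fundamental form: E = 1, F = 0, G = 1.
Coefficients of the second fundamental form: L = -1, M = 0, N = 0.
Assemble K = (LN − M²)/(EG − F²) = 0. At (u, v) = (-3*pi/5, 9/2): K = 0.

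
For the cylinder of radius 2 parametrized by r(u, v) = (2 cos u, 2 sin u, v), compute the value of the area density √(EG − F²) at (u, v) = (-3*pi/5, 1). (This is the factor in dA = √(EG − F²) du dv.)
√(EG − F²)|_{(-3*pi/5, 1)} = 2

E = 4, F = 0, G = 1, so EG − F² = 4. Taking the positive square root: √(EG − F²) = 2. At (u, v) = (-3*pi/5, 1): 2.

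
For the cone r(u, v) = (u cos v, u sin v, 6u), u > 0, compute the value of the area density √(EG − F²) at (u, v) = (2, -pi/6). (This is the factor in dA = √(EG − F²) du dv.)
√(EG − F²)|_{(2, -pi/6)} = 2*sqrt(37)

E = 37, F = 0, G = u^2, so EG − F² = 37*u^2. Taking the positive square root: √(EG − F²) = sqrt(37)*Abs(u). At (u, v) = (2, -pi/6): 2*sqrt(37).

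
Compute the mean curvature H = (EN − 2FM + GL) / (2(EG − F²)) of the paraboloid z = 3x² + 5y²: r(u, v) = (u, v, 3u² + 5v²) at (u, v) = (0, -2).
H = 1208*sqrt(401)/160801

With E = 36*u^2 + 1, F = 60*u*v, G = 100*v^2 + 1, L = 6/sqrt(36*u^2 + 100*v^2 + 1), M = 0, N = 10/sqrt(36*u^2 + 100*v^2 + 1), assemble
  H = (EN − 2FM + GL) / (2(EG − F²)) = 4*(45*u^2 + 75*v^2 + 2)/(36*u^2 + 100*v^2 + 1)^(3/2).
At (u, v) = (0, -2): H = 1208*sqrt(401)/160801.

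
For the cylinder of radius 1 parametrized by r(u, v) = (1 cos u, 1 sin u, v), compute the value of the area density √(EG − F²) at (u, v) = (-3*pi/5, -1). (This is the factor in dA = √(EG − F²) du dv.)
√(EG − F²)|_{(-3*pi/5, -1)} = 1

E = 1, F = 0, G = 1, so EG − F² = 1. Taking the positive square root: √(EG − F²) = 1. At (u, v) = (-3*pi/5, -1): 1.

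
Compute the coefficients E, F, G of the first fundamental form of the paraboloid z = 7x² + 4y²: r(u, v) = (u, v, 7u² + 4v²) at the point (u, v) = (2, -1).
E = 785;  F = -224;  G = 65

Partials: r_u = (1, 0, 14*u), r_v = (0, 1, 8*v). As functions of (u, v):
  E = r_u · r_u = 196*u^2 + 1,
  F = r_u · r_v = 112*u*v,
  G = r_v · r_v = 64*v^2 + 1.
Evaluating at (u, v) = (2, -1): E = 785, F = -224, G = 65.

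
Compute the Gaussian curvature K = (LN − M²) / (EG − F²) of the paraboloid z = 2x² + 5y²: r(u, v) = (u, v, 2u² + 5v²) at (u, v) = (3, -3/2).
K = 2/6845

Coefficients of the first fundamental form: E = 16*u^2 + 1, F = 40*u*v, G = 100*v^2 + 1.
Coefficients of the second fundamental form: L = 4/sqrt(16*u^2 + 100*v^2 + 1), M = 0, N = 10/sqrt(16*u^2 + 100*v^2 + 1).
Assemble K = (LN − M²)/(EG − F²) = 40/(256*u^4 + 3200*u^2*v^2 + 32*u^2 + 10000*v^4 + 200*v^2 + 1). At (u, v) = (3, -3/2): K = 2/6845.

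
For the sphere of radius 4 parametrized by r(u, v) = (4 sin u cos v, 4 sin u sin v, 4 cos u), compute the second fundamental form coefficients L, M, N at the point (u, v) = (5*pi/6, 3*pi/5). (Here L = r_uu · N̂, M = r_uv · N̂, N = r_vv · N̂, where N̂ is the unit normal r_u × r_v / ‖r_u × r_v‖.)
L = -4;  M = 0;  N = -1

Compute the unit normal N̂(u, v) = (sin(u)^2*cos(v)/Abs(sin(u)), sin(u)^2*sin(v)/Abs(sin(u)), sin(2*u)/(2*Abs(sin(u)))), and the second partials r_uu, r_uv, r_vv. Take dot products:
  L(u, v) = r_uu · N̂ = -4*sin(u)/Abs(sin(u)),
  M(u, v) = r_uv · N̂ = 0,
  N(u, v) = r_vv · N̂ = -4*sin(u)^3/Abs(sin(u)).
Evaluating at (u, v) = (5*pi/6, 3*pi/5):
  L = -4, M = 0, N = -1.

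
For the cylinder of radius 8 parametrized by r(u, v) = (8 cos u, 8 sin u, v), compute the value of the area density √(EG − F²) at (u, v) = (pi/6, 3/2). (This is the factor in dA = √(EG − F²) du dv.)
√(EG − F²)|_{(pi/6, 3/2)} = 8

E = 64, F = 0, G = 1, so EG − F² = 64. Taking the positive square root: √(EG − F²) = 8. At (u, v) = (pi/6, 3/2): 8.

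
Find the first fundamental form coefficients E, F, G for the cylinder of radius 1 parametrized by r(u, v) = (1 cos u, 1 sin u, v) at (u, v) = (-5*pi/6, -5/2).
E = 1;  F = 0;  G = 1

Partials: r_u = (-sin(u), cos(u), 0), r_v = (0, 0, 1). As functions of (u, v):
  E = r_u · r_u = 1,
  F = r_u · r_v = 0,
  G = r_v · r_v = 1.
Evaluating at (u, v) = (-5*pi/6, -5/2): E = 1, F = 0, G = 1.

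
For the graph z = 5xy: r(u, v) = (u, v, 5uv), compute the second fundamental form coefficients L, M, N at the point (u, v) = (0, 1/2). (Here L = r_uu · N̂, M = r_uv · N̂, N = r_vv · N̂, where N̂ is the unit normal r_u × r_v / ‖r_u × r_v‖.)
L = 0;  M = 10*sqrt(29)/29;  N = 0

Compute the unit normal N̂(u, v) = (-5*v/sqrt(25*u^2 + 25*v^2 + 1), -5*u/sqrt(25*u^2 + 25*v^2 + 1), 1/sqrt(25*u^2 + 25*v^2 + 1)), and the second partials r_uu, r_uv, r_vv. Take dot products:
  L(u, v) = r_uu · N̂ = 0,
  M(u, v) = r_uv · N̂ = 5/sqrt(25*u^2 + 25*v^2 + 1),
  N(u, v) = r_vv · N̂ = 0.
Evaluating at (u, v) = (0, 1/2):
  L = 0, M = 10*sqrt(29)/29, N = 0.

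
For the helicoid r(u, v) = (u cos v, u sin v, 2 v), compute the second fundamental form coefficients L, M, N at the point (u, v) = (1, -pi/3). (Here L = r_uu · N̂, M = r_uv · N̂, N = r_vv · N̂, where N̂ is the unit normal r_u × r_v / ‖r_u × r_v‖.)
L = 0;  M = -2*sqrt(5)/5;  N = 0

Compute the unit normal N̂(u, v) = (2*sin(v)/sqrt(u^2 + 4), -2*cos(v)/sqrt(u^2 + 4), u/sqrt(u^2 + 4)), and the second partials r_uu, r_uv, r_vv. Take dot products:
  L(u, v) = r_uu · N̂ = 0,
  M(u, v) = r_uv · N̂ = -2/sqrt(u^2 + 4),
  N(u, v) = r_vv · N̂ = 0.
Evaluating at (u, v) = (1, -pi/3):
  L = 0, M = -2*sqrt(5)/5, N = 0.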